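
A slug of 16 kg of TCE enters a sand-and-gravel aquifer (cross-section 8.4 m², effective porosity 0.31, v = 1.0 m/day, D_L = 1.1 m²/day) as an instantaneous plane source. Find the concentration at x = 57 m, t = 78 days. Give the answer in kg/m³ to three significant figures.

For an instantaneous plane source, C(x,t) = M/(n_e·A·√(4πDt)) · exp(−(x−vt)²/(4Dt)), with n_e·A the pore (flow) area.
Plume center vt = 1.0 × 78 = 78 m, so the well at 57 m is 21 m upgradient of the peak.
√(4πDt) = 32.84 m, giving peak height M/(n_e·A·√(4πDt)) = 16/(0.31 × 8.4 × 32.84) = 0.1871 kg/m³.
(x−vt)²/(4Dt) = (-21)²/(4 × 1.1 × 78) = 1.285; exp(−1.285) = 0.2767.
C = 0.1871 × 0.2767 = 0.0518 kg/m³.

0.0518 kg/m³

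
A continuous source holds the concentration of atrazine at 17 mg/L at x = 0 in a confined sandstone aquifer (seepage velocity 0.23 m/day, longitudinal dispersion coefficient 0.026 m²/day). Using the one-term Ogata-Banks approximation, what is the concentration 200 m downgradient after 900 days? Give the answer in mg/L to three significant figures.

For a continuous step input, C/C₀ ≈ ½·erfc((x−vt)/(2√(Dt))).
vt = 0.23 × 900 = 207 m and 2√(Dt) = 2√(0.026 × 900) = 9.675 m.
Argument (x−vt)/(2√(Dt)) = (200 − 207)/9.675 = -0.7235; ½·erfc(-0.7235) = 0.8469.
C = 17 × 0.8469 = 14.4 mg/L.

14.4 mg/L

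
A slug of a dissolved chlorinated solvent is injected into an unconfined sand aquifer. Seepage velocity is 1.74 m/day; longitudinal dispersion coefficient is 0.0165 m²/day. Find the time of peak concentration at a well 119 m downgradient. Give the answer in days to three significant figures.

For the 1D instantaneous-source solution, setting ∂C/∂t = 0 at fixed x gives v²t² + 2Dt − x² = 0, so t = (√(D² + v²x²) − D)/v².
√(D² + v²x²) = √(0.0165² + 1.74² × 119²) = 207.1; v² = 3.0276.
t = (207.1 − 0.0165)/3.0276 = 68.4 days (vs. the pure-advection estimate x/v = 68.4 d).

68.4 days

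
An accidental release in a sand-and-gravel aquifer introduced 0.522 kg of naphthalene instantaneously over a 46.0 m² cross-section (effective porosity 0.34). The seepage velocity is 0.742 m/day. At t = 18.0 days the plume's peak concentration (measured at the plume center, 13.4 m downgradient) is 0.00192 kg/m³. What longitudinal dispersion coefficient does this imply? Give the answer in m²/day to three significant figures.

1.34 m²/day

At the plume center C_max = M/(n_e·A·√(4πDt)), so D = M²/(4πt·(n_e·A·C_max)²).
n_e·A·C_max = 0.34 × 46.0 × 0.00192 = 0.03003 kg/m.
D = 0.522²/(4π × 18.0 × 0.03003²) = 1.34 m²/day.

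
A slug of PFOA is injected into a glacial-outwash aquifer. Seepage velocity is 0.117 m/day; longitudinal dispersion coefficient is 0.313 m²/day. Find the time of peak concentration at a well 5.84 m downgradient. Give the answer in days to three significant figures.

32.0 days

For the 1D instantaneous-source solution, setting ∂C/∂t = 0 at fixed x gives v²t² + 2Dt − x² = 0, so t = (√(D² + v²x²) − D)/v².
√(D² + v²x²) = √(0.313² + 0.117² × 5.84²) = 0.7516; v² = 0.013689.
t = (0.7516 − 0.313)/0.013689 = 32.0 days (vs. the pure-advection estimate x/v = 49.9 d).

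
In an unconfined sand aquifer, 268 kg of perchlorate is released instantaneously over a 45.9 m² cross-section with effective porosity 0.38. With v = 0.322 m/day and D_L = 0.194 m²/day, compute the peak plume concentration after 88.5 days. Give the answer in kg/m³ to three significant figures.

The peak of an instantaneous 1D plume sits at x = vt; there the Gaussian factor is 1 and C_max = M/(n_e·A·√(4πDt)), where n_e·A is the pore area the mass is dissolved in.
√(4πDt) = √(4π × 0.194 × 88.5) = 14.69 m, so C_max = 268/(0.38 × 45.9 × 14.69) = 1.05 kg/m³.

1.05 kg/m³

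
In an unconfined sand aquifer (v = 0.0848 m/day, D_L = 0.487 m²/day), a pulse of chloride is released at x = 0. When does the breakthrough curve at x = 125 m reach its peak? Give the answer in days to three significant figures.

For the 1D instantaneous-source solution, setting ∂C/∂t = 0 at fixed x gives v²t² + 2Dt − x² = 0, so t = (√(D² + v²x²) − D)/v².
√(D² + v²x²) = √(0.487² + 0.0848² × 125²) = 10.61; v² = 0.00719104.
t = (10.61 − 0.487)/0.00719104 = 1410 days (vs. the pure-advection estimate x/v = 1470 d).

1410 days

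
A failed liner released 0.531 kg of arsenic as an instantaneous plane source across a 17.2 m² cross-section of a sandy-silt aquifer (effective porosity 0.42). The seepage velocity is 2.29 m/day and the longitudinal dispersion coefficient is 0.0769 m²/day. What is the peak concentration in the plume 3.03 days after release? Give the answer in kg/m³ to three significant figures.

0.0430 kg/m³

The peak of an instantaneous 1D plume sits at x = vt; there the Gaussian factor is 1 and C_max = M/(n_e·A·√(4πDt)), where n_e·A is the pore area the mass is dissolved in.
√(4πDt) = √(4π × 0.0769 × 3.03) = 1.711 m, so C_max = 0.531/(0.42 × 17.2 × 1.711) = 0.0430 kg/m³.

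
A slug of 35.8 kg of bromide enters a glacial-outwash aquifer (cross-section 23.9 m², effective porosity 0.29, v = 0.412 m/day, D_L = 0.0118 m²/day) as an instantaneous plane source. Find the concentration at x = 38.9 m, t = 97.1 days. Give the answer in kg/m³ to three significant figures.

For an instantaneous plane source, C(x,t) = M/(n_e·A·√(4πDt)) · exp(−(x−vt)²/(4Dt)), with n_e·A the pore (flow) area.
Plume center vt = 0.412 × 97.1 = 40.0052 m, so the well at 38.9 m is 1.1052 m upgradient of the peak.
√(4πDt) = 3.795 m, giving peak height M/(n_e·A·√(4πDt)) = 35.8/(0.29 × 23.9 × 3.795) = 1.361 kg/m³.
(x−vt)²/(4Dt) = (-1.1052)²/(4 × 0.0118 × 97.1) = 0.2665; exp(−0.2665) = 0.7661.
C = 1.361 × 0.7661 = 1.04 kg/m³.

1.04 kg/m³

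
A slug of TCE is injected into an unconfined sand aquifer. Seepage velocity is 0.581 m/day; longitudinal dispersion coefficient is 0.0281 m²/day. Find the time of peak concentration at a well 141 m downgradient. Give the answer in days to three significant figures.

243 days

For the 1D instantaneous-source solution, setting ∂C/∂t = 0 at fixed x gives v²t² + 2Dt − x² = 0, so t = (√(D² + v²x²) − D)/v².
√(D² + v²x²) = √(0.0281² + 0.581² × 141²) = 81.92; v² = 0.337561.
t = (81.92 − 0.0281)/0.337561 = 243 days (vs. the pure-advection estimate x/v = 243 d).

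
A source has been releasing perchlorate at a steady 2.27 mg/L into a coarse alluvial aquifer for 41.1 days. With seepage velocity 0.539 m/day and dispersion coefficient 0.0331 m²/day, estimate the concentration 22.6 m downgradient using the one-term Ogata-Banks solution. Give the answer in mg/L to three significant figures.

0.893 mg/L

For a continuous step input, C/C₀ ≈ ½·erfc((x−vt)/(2√(Dt))).
vt = 0.539 × 41.1 = 22.1529 m and 2√(Dt) = 2√(0.0331 × 41.1) = 2.333 m.
Argument (x−vt)/(2√(Dt)) = (22.6 − 22.1529)/2.333 = 0.1916; ½·erfc(0.1916) = 0.3932.
C = 2.27 × 0.3932 = 0.893 mg/L.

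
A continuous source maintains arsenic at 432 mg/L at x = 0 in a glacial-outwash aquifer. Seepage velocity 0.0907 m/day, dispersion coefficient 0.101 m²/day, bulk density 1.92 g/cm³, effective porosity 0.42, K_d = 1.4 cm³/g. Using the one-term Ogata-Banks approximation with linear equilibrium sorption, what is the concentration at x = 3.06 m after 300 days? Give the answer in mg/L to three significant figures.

Retardation factor R = 1 + ρ_b·K_d/n = 1 + 1.92 × 1.4/0.42 = 7.400.
Sorption retards both mechanisms: v_R = v/R = 0.01226 m/day, D_R = D/R = 0.01365 m²/day.
v_R·t = 0.01226 × 300 = 3.678 m; 2√(D_R t) = 4.047 m; argument = (3.06 − 3.678)/4.047 = -0.1527.
C = C₀ × ½·erfc(-0.1527) = 432 × 0.5855 = 253 mg/L.

253 mg/L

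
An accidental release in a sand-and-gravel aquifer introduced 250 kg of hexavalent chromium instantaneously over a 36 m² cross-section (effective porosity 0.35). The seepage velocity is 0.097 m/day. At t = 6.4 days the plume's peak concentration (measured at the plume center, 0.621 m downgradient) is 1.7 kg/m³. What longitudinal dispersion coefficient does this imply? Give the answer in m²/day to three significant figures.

At the plume center C_max = M/(n_e·A·√(4πDt)), so D = M²/(4πt·(n_e·A·C_max)²).
n_e·A·C_max = 0.35 × 36 × 1.7 = 21.42 kg/m.
D = 250²/(4π × 6.4 × 21.42²) = 1.69 m²/day.

1.69 m²/day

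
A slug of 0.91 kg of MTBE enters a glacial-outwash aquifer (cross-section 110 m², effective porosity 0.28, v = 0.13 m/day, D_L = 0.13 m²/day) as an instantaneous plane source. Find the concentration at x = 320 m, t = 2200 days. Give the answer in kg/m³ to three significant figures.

0.000179 kg/m³

For an instantaneous plane source, C(x,t) = M/(n_e·A·√(4πDt)) · exp(−(x−vt)²/(4Dt)), with n_e·A the pore (flow) area.
Plume center vt = 0.13 × 2200 = 286 m, so the well at 320 m is 34 m downgradient of the peak.
√(4πDt) = 59.95 m, giving peak height M/(n_e·A·√(4πDt)) = 0.91/(0.28 × 110 × 59.95) = 0.0004928 kg/m³.
(x−vt)²/(4Dt) = (34)²/(4 × 0.13 × 2200) = 1.010; exp(−1.010) = 0.3642.
C = 0.0004928 × 0.3642 = 0.000179 kg/m³.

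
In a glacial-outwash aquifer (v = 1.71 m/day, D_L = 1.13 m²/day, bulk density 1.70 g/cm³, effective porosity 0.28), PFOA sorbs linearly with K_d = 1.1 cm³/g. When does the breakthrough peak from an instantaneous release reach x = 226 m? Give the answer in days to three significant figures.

Retardation factor R = 1 + ρ_b·K_d/n = 1 + 1.70 × 1.1/0.28 = 7.679.
Sorption retards both mechanisms: v_R = v/R = 0.2227 m/day, D_R = D/R = 0.1472 m²/day.
Peak time from v_R²t² + 2D_R t − x² = 0: t = (√(D_R² + v_R²x²) − D_R)/v_R².
√(D_R² + v_R²x²) = √(0.1472² + 0.2227² × 226²) = 50.33; v_R² = 0.04960.
t = (50.33 − 0.1472)/0.04960 = 1010 days.

1010 days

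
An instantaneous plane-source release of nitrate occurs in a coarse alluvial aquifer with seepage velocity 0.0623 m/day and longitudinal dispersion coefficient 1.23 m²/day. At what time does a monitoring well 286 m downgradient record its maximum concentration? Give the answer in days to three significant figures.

4280 days

For the 1D instantaneous-source solution, setting ∂C/∂t = 0 at fixed x gives v²t² + 2Dt − x² = 0, so t = (√(D² + v²x²) − D)/v².
√(D² + v²x²) = √(1.23² + 0.0623² × 286²) = 17.86; v² = 0.00388129.
t = (17.86 − 1.23)/0.00388129 = 4280 days (vs. the pure-advection estimate x/v = 4590 d).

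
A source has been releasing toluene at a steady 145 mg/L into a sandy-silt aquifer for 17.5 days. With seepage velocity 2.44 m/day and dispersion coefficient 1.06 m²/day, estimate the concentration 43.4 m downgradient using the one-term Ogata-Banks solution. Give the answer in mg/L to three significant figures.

65.9 mg/L

For a continuous step input, C/C₀ ≈ ½·erfc((x−vt)/(2√(Dt))).
vt = 2.44 × 17.5 = 42.7 m and 2√(Dt) = 2√(1.06 × 17.5) = 8.614 m.
Argument (x−vt)/(2√(Dt)) = (43.4 − 42.7)/8.614 = 0.08126; ½·erfc(0.08126) = 0.4543.
C = 145 × 0.4543 = 65.9 mg/L.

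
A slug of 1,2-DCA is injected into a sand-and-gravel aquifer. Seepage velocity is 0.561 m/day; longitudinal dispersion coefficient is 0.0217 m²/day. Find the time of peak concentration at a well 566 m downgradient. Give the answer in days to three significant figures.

For the 1D instantaneous-source solution, setting ∂C/∂t = 0 at fixed x gives v²t² + 2Dt − x² = 0, so t = (√(D² + v²x²) − D)/v².
√(D² + v²x²) = √(0.0217² + 0.561² × 566²) = 317.5; v² = 0.314721.
t = (317.5 − 0.0217)/0.314721 = 1010 days (vs. the pure-advection estimate x/v = 1010 d).

1010 days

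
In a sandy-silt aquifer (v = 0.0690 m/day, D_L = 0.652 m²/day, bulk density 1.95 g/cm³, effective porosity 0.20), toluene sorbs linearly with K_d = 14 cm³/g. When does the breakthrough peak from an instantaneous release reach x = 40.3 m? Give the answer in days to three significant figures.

Retardation factor R = 1 + ρ_b·K_d/n = 1 + 1.95 × 14/0.20 = 137.5.
Sorption retards both mechanisms: v_R = v/R = 0.0005018 m/day, D_R = D/R = 0.004742 m²/day.
Peak time from v_R²t² + 2D_R t − x² = 0: t = (√(D_R² + v_R²x²) − D_R)/v_R².
√(D_R² + v_R²x²) = √(0.004742² + 0.0005018² × 40.3²) = 0.02077; v_R² = 2.518e-07.
t = (0.02077 − 0.004742)/2.518e-07 = 63700 days.

63700 days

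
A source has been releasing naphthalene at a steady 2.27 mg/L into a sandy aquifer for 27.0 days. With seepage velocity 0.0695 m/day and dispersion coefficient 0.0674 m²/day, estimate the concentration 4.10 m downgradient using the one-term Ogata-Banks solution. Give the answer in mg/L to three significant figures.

For a continuous step input, C/C₀ ≈ ½·erfc((x−vt)/(2√(Dt))).
vt = 0.0695 × 27.0 = 1.8765 m and 2√(Dt) = 2√(0.0674 × 27.0) = 2.698 m.
Argument (x−vt)/(2√(Dt)) = (4.10 − 1.8765)/2.698 = 0.8241; ½·erfc(0.8241) = 0.1219.
C = 2.27 × 0.1219 = 0.277 mg/L.

0.277 mg/L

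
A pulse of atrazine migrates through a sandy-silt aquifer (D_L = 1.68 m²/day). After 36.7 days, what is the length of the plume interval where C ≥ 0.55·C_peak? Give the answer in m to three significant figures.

24.3 m

The plume is Gaussian with σ = √(2Dt) = √(2 × 1.68 × 36.7) = 11.10 m.
C/C_peak = exp(−Δx²/(2σ²)) = 0.55 ⇒ Δx = σ·√(−2 ln 0.55) = 11.10 × 1.093 = 12.13 m.
Width = 2Δx = 24.3 m.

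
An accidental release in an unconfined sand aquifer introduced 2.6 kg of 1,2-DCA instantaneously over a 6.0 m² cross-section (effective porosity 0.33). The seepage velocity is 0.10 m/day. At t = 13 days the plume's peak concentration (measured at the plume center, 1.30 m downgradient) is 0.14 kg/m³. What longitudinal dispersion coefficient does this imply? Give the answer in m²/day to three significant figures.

0.539 m²/day

At the plume center C_max = M/(n_e·A·√(4πDt)), so D = M²/(4πt·(n_e·A·C_max)²).
n_e·A·C_max = 0.33 × 6.0 × 0.14 = 0.2772 kg/m.
D = 2.6²/(4π × 13 × 0.2772²) = 0.539 m²/day.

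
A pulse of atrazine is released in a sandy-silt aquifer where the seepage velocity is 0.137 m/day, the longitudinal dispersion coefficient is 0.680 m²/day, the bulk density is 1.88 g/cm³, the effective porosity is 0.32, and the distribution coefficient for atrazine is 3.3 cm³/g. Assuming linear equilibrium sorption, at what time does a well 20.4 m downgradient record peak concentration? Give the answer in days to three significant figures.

2390 days

Retardation factor R = 1 + ρ_b·K_d/n = 1 + 1.88 × 3.3/0.32 = 20.39.
Sorption retards both mechanisms: v_R = v/R = 0.006719 m/day, D_R = D/R = 0.03335 m²/day.
Peak time from v_R²t² + 2D_R t − x² = 0: t = (√(D_R² + v_R²x²) − D_R)/v_R².
√(D_R² + v_R²x²) = √(0.03335² + 0.006719² × 20.4²) = 0.1411; v_R² = 4.514e-05.
t = (0.1411 − 0.03335)/4.514e-05 = 2390 days.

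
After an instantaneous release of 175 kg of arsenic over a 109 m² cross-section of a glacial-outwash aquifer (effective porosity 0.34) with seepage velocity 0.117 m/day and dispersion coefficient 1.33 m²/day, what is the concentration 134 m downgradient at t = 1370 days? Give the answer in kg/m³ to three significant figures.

For an instantaneous plane source, C(x,t) = M/(n_e·A·√(4πDt)) · exp(−(x−vt)²/(4Dt)), with n_e·A the pore (flow) area.
Plume center vt = 0.117 × 1370 = 160.29 m, so the well at 134 m is 26.29 m upgradient of the peak.
√(4πDt) = 151.3 m, giving peak height M/(n_e·A·√(4πDt)) = 175/(0.34 × 109 × 151.3) = 0.03121 kg/m³.
(x−vt)²/(4Dt) = (-26.29)²/(4 × 1.33 × 1370) = 0.09483; exp(−0.09483) = 0.9095.
C = 0.03121 × 0.9095 = 0.0284 kg/m³.

0.0284 kg/m³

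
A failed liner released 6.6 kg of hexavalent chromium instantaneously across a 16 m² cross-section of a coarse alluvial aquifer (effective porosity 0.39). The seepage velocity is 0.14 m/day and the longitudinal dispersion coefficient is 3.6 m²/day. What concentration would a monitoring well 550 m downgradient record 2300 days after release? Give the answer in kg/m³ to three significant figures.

For an instantaneous plane source, C(x,t) = M/(n_e·A·√(4πDt)) · exp(−(x−vt)²/(4Dt)), with n_e·A the pore (flow) area.
Plume center vt = 0.14 × 2300 = 322 m, so the well at 550 m is 228 m downgradient of the peak.
√(4πDt) = 322.6 m, giving peak height M/(n_e·A·√(4πDt)) = 6.6/(0.39 × 16 × 322.6) = 0.003279 kg/m³.
(x−vt)²/(4Dt) = (228)²/(4 × 3.6 × 2300) = 1.570; exp(−1.570) = 0.2080.
C = 0.003279 × 0.2080 = 0.000682 kg/m³.

0.000682 kg/m³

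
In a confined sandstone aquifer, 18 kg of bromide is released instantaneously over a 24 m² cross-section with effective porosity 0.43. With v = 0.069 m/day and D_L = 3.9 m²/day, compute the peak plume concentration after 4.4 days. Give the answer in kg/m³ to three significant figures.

0.119 kg/m³

The peak of an instantaneous 1D plume sits at x = vt; there the Gaussian factor is 1 and C_max = M/(n_e·A·√(4πDt)), where n_e·A is the pore area the mass is dissolved in.
√(4πDt) = √(4π × 3.9 × 4.4) = 14.68 m, so C_max = 18/(0.43 × 24 × 14.68) = 0.119 kg/m³.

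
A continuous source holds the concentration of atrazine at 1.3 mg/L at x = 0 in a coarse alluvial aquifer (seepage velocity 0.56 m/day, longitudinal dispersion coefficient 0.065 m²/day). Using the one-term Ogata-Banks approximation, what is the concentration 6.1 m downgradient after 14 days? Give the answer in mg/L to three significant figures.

For a continuous step input, C/C₀ ≈ ½·erfc((x−vt)/(2√(Dt))).
vt = 0.56 × 14 = 7.84 m and 2√(Dt) = 2√(0.065 × 14) = 1.908 m.
Argument (x−vt)/(2√(Dt)) = (6.1 − 7.84)/1.908 = -0.9119; ½·erfc(-0.9119) = 0.9014.
C = 1.3 × 0.9014 = 1.17 mg/L.

1.17 mg/L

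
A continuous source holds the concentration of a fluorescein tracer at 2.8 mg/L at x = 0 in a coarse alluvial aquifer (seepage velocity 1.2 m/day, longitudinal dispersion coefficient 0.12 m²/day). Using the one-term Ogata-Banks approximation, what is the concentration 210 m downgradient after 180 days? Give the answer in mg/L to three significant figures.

For a continuous step input, C/C₀ ≈ ½·erfc((x−vt)/(2√(Dt))).
vt = 1.2 × 180 = 216 m and 2√(Dt) = 2√(0.12 × 180) = 9.295 m.
Argument (x−vt)/(2√(Dt)) = (210 − 216)/9.295 = -0.6455; ½·erfc(-0.6455) = 0.8193.
C = 2.8 × 0.8193 = 2.29 mg/L.

2.29 mg/L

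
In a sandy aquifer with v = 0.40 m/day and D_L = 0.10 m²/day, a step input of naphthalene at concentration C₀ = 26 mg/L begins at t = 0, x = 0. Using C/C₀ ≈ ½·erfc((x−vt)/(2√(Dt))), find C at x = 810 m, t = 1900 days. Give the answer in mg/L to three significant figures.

0.134 mg/L

For a continuous step input, C/C₀ ≈ ½·erfc((x−vt)/(2√(Dt))).
vt = 0.40 × 1900 = 760 m and 2√(Dt) = 2√(0.10 × 1900) = 27.57 m.
Argument (x−vt)/(2√(Dt)) = (810 − 760)/27.57 = 1.814; ½·erfc(1.814) = 0.005153.
C = 26 × 0.005153 = 0.134 mg/L.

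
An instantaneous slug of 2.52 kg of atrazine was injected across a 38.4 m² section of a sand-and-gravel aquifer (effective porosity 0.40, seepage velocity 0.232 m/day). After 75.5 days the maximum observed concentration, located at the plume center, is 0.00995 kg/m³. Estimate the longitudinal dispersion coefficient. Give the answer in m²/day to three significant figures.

0.287 m²/day

At the plume center C_max = M/(n_e·A·√(4πDt)), so D = M²/(4πt·(n_e·A·C_max)²).
n_e·A·C_max = 0.40 × 38.4 × 0.00995 = 0.1528 kg/m.
D = 2.52²/(4π × 75.5 × 0.1528²) = 0.287 m²/day.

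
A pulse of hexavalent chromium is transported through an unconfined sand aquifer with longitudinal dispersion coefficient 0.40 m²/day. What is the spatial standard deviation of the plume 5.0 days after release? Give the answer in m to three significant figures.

Dispersive spreading gives a Gaussian with σ² = 2Dt; advection only shifts the center.
σ = √(2 × 0.40 × 5.0) = 2.00 m.

2.00 m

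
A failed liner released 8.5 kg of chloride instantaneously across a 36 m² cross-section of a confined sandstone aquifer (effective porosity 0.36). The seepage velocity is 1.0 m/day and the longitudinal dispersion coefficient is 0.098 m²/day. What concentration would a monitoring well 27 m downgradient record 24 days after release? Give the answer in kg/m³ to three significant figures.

For an instantaneous plane source, C(x,t) = M/(n_e·A·√(4πDt)) · exp(−(x−vt)²/(4Dt)), with n_e·A the pore (flow) area.
Plume center vt = 1.0 × 24 = 24 m, so the well at 27 m is 3 m downgradient of the peak.
√(4πDt) = 5.437 m, giving peak height M/(n_e·A·√(4πDt)) = 8.5/(0.36 × 36 × 5.437) = 0.1206 kg/m³.
(x−vt)²/(4Dt) = (3)²/(4 × 0.098 × 24) = 0.9566; exp(−0.9566) = 0.3842.
C = 0.1206 × 0.3842 = 0.0463 kg/m³.

0.0463 kg/m³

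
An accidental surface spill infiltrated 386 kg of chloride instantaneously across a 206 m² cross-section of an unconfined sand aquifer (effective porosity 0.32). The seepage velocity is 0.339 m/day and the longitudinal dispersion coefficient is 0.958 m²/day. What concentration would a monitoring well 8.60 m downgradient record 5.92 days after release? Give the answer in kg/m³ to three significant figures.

For an instantaneous plane source, C(x,t) = M/(n_e·A·√(4πDt)) · exp(−(x−vt)²/(4Dt)), with n_e·A the pore (flow) area.
Plume center vt = 0.339 × 5.92 = 2.00688 m, so the well at 8.60 m is 6.59312 m downgradient of the peak.
√(4πDt) = 8.442 m, giving peak height M/(n_e·A·√(4πDt)) = 386/(0.32 × 206 × 8.442) = 0.6936 kg/m³.
(x−vt)²/(4Dt) = (6.59312)²/(4 × 0.958 × 5.92) = 1.916; exp(−1.916) = 0.1472.
C = 0.6936 × 0.1472 = 0.102 kg/m³.

0.102 kg/m³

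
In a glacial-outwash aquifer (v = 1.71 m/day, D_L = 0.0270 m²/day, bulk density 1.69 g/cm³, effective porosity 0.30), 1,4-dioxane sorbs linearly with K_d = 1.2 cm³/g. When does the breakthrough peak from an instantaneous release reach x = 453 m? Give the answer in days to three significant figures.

2060 days

Retardation factor R = 1 + ρ_b·K_d/n = 1 + 1.69 × 1.2/0.30 = 7.760.
Sorption retards both mechanisms: v_R = v/R = 0.2204 m/day, D_R = D/R = 0.003479 m²/day.
Peak time from v_R²t² + 2D_R t − x² = 0: t = (√(D_R² + v_R²x²) − D_R)/v_R².
√(D_R² + v_R²x²) = √(0.003479² + 0.2204² × 453²) = 99.84; v_R² = 0.04858.
t = (99.84 − 0.003479)/0.04858 = 2060 days.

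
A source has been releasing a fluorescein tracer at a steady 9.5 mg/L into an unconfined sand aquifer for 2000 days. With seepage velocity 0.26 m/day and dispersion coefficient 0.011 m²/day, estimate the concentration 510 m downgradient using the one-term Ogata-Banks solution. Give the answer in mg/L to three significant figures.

For a continuous step input, C/C₀ ≈ ½·erfc((x−vt)/(2√(Dt))).
vt = 0.26 × 2000 = 520 m and 2√(Dt) = 2√(0.011 × 2000) = 9.381 m.
Argument (x−vt)/(2√(Dt)) = (510 − 520)/9.381 = -1.066; ½·erfc(-1.066) = 0.9342.
C = 9.5 × 0.9342 = 8.87 mg/L.

8.87 mg/L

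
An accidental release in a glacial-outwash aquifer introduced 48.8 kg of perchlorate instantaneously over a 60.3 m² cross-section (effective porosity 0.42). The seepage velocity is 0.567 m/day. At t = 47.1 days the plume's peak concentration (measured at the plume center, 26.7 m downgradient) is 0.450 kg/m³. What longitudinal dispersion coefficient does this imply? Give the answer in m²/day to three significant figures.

At the plume center C_max = M/(n_e·A·√(4πDt)), so D = M²/(4πt·(n_e·A·C_max)²).
n_e·A·C_max = 0.42 × 60.3 × 0.450 = 11.40 kg/m.
D = 48.8²/(4π × 47.1 × 11.40²) = 0.0310 m²/day.

0.0310 m²/day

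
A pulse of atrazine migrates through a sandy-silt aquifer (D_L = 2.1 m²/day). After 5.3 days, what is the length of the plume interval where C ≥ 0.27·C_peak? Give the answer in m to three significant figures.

The plume is Gaussian with σ = √(2Dt) = √(2 × 2.1 × 5.3) = 4.718 m.
C/C_peak = exp(−Δx²/(2σ²)) = 0.27 ⇒ Δx = σ·√(−2 ln 0.27) = 4.718 × 1.618 = 7.634 m.
Width = 2Δx = 15.3 m.

15.3 m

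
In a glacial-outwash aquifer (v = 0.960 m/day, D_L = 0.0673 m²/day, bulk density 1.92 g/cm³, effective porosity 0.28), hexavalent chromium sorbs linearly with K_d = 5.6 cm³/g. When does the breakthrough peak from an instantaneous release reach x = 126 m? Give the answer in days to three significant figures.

5170 days

Retardation factor R = 1 + ρ_b·K_d/n = 1 + 1.92 × 5.6/0.28 = 39.40.
Sorption retards both mechanisms: v_R = v/R = 0.02437 m/day, D_R = D/R = 0.001708 m²/day.
Peak time from v_R²t² + 2D_R t − x² = 0: t = (√(D_R² + v_R²x²) − D_R)/v_R².
√(D_R² + v_R²x²) = √(0.001708² + 0.02437² × 126²) = 3.071; v_R² = 0.0005939.
t = (3.071 − 0.001708)/0.0005939 = 5170 days.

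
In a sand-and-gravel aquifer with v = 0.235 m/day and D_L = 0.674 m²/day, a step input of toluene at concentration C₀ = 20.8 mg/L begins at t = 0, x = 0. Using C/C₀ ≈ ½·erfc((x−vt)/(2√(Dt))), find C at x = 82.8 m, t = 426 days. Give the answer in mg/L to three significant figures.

15.9 mg/L

For a continuous step input, C/C₀ ≈ ½·erfc((x−vt)/(2√(Dt))).
vt = 0.235 × 426 = 100.11 m and 2√(Dt) = 2√(0.674 × 426) = 33.89 m.
Argument (x−vt)/(2√(Dt)) = (82.8 − 100.11)/33.89 = -0.5108; ½·erfc(-0.5108) = 0.7650.
C = 20.8 × 0.7650 = 15.9 mg/L.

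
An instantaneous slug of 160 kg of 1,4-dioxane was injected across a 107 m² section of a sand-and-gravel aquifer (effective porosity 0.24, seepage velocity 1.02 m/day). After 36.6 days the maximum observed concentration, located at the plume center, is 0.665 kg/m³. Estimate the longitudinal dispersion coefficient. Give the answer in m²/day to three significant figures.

0.191 m²/day

At the plume center C_max = M/(n_e·A·√(4πDt)), so D = M²/(4πt·(n_e·A·C_max)²).
n_e·A·C_max = 0.24 × 107 × 0.665 = 17.08 kg/m.
D = 160²/(4π × 36.6 × 17.08²) = 0.191 m²/day.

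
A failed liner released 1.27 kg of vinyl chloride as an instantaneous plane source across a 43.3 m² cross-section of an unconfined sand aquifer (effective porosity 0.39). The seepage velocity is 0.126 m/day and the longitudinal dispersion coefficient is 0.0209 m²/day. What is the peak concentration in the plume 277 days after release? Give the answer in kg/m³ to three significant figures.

The peak of an instantaneous 1D plume sits at x = vt; there the Gaussian factor is 1 and C_max = M/(n_e·A·√(4πDt)), where n_e·A is the pore area the mass is dissolved in.
√(4πDt) = √(4π × 0.0209 × 277) = 8.529 m, so C_max = 1.27/(0.39 × 43.3 × 8.529) = 0.00882 kg/m³.

0.00882 kg/m³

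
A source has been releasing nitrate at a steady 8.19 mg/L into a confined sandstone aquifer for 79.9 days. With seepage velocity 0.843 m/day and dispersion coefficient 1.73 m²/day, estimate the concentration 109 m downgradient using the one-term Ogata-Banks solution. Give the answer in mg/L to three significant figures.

For a continuous step input, C/C₀ ≈ ½·erfc((x−vt)/(2√(Dt))).
vt = 0.843 × 79.9 = 67.3557 m and 2√(Dt) = 2√(1.73 × 79.9) = 23.51 m.
Argument (x−vt)/(2√(Dt)) = (109 − 67.3557)/23.51 = 1.771; ½·erfc(1.771) = 0.006130.
C = 8.19 × 0.006130 = 0.0502 mg/L.

0.0502 mg/L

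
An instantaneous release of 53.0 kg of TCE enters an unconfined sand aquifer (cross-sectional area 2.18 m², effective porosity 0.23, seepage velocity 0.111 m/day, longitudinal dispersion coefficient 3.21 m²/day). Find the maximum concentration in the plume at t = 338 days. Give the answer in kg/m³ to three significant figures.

The peak of an instantaneous 1D plume sits at x = vt; there the Gaussian factor is 1 and C_max = M/(n_e·A·√(4πDt)), where n_e·A is the pore area the mass is dissolved in.
√(4πDt) = √(4π × 3.21 × 338) = 116.8 m, so C_max = 53.0/(0.23 × 2.18 × 116.8) = 0.905 kg/m³.

0.905 kg/m³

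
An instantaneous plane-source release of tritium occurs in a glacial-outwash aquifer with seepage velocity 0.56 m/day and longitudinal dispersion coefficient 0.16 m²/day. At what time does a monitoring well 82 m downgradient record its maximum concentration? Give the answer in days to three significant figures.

146 days

For the 1D instantaneous-source solution, setting ∂C/∂t = 0 at fixed x gives v²t² + 2Dt − x² = 0, so t = (√(D² + v²x²) − D)/v².
√(D² + v²x²) = √(0.16² + 0.56² × 82²) = 45.92; v² = 0.3136.
t = (45.92 − 0.16)/0.3136 = 146 days (vs. the pure-advection estimate x/v = 146 d).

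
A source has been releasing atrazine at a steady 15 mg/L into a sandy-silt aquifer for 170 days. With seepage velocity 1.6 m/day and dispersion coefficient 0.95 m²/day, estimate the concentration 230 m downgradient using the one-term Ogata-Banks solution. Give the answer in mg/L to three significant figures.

14.9 mg/L

For a continuous step input, C/C₀ ≈ ½·erfc((x−vt)/(2√(Dt))).
vt = 1.6 × 170 = 272 m and 2√(Dt) = 2√(0.95 × 170) = 25.42 m.
Argument (x−vt)/(2√(Dt)) = (230 − 272)/25.42 = -1.652; ½·erfc(-1.652) = 0.9903.
C = 15 × 0.9903 = 14.9 mg/L.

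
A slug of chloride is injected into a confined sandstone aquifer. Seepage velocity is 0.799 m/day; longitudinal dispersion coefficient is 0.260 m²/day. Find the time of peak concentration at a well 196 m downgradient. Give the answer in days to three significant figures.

For the 1D instantaneous-source solution, setting ∂C/∂t = 0 at fixed x gives v²t² + 2Dt − x² = 0, so t = (√(D² + v²x²) − D)/v².
√(D² + v²x²) = √(0.260² + 0.799² × 196²) = 156.6; v² = 0.638401.
t = (156.6 − 0.260)/0.638401 = 245 days (vs. the pure-advection estimate x/v = 245 d).

245 days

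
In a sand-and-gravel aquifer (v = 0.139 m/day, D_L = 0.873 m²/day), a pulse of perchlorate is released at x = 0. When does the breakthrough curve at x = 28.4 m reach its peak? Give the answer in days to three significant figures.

164 days

For the 1D instantaneous-source solution, setting ∂C/∂t = 0 at fixed x gives v²t² + 2Dt − x² = 0, so t = (√(D² + v²x²) − D)/v².
√(D² + v²x²) = √(0.873² + 0.139² × 28.4²) = 4.043; v² = 0.019321.
t = (4.043 − 0.873)/0.019321 = 164 days (vs. the pure-advection estimate x/v = 204 d).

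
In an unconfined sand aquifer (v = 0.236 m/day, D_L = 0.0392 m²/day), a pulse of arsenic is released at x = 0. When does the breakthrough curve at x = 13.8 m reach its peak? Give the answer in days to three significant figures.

57.8 days

For the 1D instantaneous-source solution, setting ∂C/∂t = 0 at fixed x gives v²t² + 2Dt − x² = 0, so t = (√(D² + v²x²) − D)/v².
√(D² + v²x²) = √(0.0392² + 0.236² × 13.8²) = 3.257; v² = 0.055696.
t = (3.257 − 0.0392)/0.055696 = 57.8 days (vs. the pure-advection estimate x/v = 58.5 d).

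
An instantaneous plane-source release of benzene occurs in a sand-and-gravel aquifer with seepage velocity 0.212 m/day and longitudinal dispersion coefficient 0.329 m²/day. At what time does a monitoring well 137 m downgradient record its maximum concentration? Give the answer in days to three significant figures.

639 days

For the 1D instantaneous-source solution, setting ∂C/∂t = 0 at fixed x gives v²t² + 2Dt − x² = 0, so t = (√(D² + v²x²) − D)/v².
√(D² + v²x²) = √(0.329² + 0.212² × 137²) = 29.05; v² = 0.044944.
t = (29.05 − 0.329)/0.044944 = 639 days (vs. the pure-advection estimate x/v = 646 d).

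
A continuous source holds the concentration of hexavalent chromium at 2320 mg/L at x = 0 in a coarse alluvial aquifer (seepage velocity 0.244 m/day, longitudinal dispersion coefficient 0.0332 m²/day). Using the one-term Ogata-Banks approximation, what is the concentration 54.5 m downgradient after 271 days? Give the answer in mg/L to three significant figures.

2310 mg/L

For a continuous step input, C/C₀ ≈ ½·erfc((x−vt)/(2√(Dt))).
vt = 0.244 × 271 = 66.124 m and 2√(Dt) = 2√(0.0332 × 271) = 5.999 m.
Argument (x−vt)/(2√(Dt)) = (54.5 − 66.124)/5.999 = -1.938; ½·erfc(-1.938) = 0.9969.
C = 2320 × 0.9969 = 2310 mg/L.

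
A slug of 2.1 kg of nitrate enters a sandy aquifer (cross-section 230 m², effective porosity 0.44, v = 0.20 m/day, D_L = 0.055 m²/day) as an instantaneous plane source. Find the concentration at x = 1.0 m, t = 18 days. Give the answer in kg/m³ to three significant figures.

0.00107 kg/m³

For an instantaneous plane source, C(x,t) = M/(n_e·A·√(4πDt)) · exp(−(x−vt)²/(4Dt)), with n_e·A the pore (flow) area.
Plume center vt = 0.20 × 18 = 3.6 m, so the well at 1.0 m is 2.6 m upgradient of the peak.
√(4πDt) = 3.527 m, giving peak height M/(n_e·A·√(4πDt)) = 2.1/(0.44 × 230 × 3.527) = 0.005883 kg/m³.
(x−vt)²/(4Dt) = (-2.6)²/(4 × 0.055 × 18) = 1.707; exp(−1.707) = 0.1814.
C = 0.005883 × 0.1814 = 0.00107 kg/m³.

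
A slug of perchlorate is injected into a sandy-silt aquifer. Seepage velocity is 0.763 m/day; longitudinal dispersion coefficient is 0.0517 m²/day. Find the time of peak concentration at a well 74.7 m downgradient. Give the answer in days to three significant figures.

97.8 days

For the 1D instantaneous-source solution, setting ∂C/∂t = 0 at fixed x gives v²t² + 2Dt − x² = 0, so t = (√(D² + v²x²) − D)/v².
√(D² + v²x²) = √(0.0517² + 0.763² × 74.7²) = 57.00; v² = 0.582169.
t = (57.00 − 0.0517)/0.582169 = 97.8 days (vs. the pure-advection estimate x/v = 97.9 d).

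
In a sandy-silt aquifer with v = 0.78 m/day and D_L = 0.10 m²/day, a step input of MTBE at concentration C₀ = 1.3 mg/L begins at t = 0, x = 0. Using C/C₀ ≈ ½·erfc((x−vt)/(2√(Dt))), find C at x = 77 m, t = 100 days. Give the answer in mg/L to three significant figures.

0.765 mg/L

For a continuous step input, C/C₀ ≈ ½·erfc((x−vt)/(2√(Dt))).
vt = 0.78 × 100 = 78 m and 2√(Dt) = 2√(0.10 × 100) = 6.325 m.
Argument (x−vt)/(2√(Dt)) = (77 − 78)/6.325 = -0.1581; ½·erfc(-0.1581) = 0.5885.
C = 1.3 × 0.5885 = 0.765 mg/L.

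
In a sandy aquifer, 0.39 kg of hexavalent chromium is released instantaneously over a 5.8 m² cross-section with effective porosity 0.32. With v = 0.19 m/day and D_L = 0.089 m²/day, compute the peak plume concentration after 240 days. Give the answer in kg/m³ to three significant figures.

0.0128 kg/m³

The peak of an instantaneous 1D plume sits at x = vt; there the Gaussian factor is 1 and C_max = M/(n_e·A·√(4πDt)), where n_e·A is the pore area the mass is dissolved in.
√(4πDt) = √(4π × 0.089 × 240) = 16.38 m, so C_max = 0.39/(0.32 × 5.8 × 16.38) = 0.0128 kg/m³.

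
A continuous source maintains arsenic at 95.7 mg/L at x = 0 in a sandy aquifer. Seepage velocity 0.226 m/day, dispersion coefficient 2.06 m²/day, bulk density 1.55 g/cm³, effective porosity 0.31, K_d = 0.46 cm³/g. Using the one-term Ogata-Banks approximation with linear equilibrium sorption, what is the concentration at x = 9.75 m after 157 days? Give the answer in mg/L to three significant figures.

50.6 mg/L

Retardation factor R = 1 + ρ_b·K_d/n = 1 + 1.55 × 0.46/0.31 = 3.300.
Sorption retards both mechanisms: v_R = v/R = 0.06848 m/day, D_R = D/R = 0.6242 m²/day.
v_R·t = 0.06848 × 157 = 10.75136 m; 2√(D_R t) = 19.80 m; argument = (9.75 − 10.75136)/19.80 = -0.05057.
C = C₀ × ½·erfc(-0.05057) = 95.7 × 0.5285 = 50.6 mg/L.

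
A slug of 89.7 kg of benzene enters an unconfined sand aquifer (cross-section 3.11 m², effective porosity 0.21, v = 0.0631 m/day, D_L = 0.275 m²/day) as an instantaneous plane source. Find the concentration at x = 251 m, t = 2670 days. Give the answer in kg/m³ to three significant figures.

0.141 kg/m³

For an instantaneous plane source, C(x,t) = M/(n_e·A·√(4πDt)) · exp(−(x−vt)²/(4Dt)), with n_e·A the pore (flow) area.
Plume center vt = 0.0631 × 2670 = 168.477 m, so the well at 251 m is 82.523 m downgradient of the peak.
√(4πDt) = 96.06 m, giving peak height M/(n_e·A·√(4πDt)) = 89.7/(0.21 × 3.11 × 96.06) = 1.430 kg/m³.
(x−vt)²/(4Dt) = (82.523)²/(4 × 0.275 × 2670) = 2.319; exp(−2.319) = 0.09837.
C = 1.430 × 0.09837 = 0.141 kg/m³.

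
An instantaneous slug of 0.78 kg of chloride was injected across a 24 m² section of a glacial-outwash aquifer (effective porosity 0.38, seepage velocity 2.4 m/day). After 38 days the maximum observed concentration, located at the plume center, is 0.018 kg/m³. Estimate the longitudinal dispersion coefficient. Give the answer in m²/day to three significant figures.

At the plume center C_max = M/(n_e·A·√(4πDt)), so D = M²/(4πt·(n_e·A·C_max)²).
n_e·A·C_max = 0.38 × 24 × 0.018 = 0.1642 kg/m.
D = 0.78²/(4π × 38 × 0.1642²) = 0.0473 m²/day.

0.0473 m²/day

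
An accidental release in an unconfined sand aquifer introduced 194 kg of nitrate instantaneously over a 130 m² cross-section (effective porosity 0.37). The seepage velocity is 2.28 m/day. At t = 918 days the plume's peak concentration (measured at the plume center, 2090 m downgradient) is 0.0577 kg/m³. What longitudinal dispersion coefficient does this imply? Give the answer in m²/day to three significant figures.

At the plume center C_max = M/(n_e·A·√(4πDt)), so D = M²/(4πt·(n_e·A·C_max)²).
n_e·A·C_max = 0.37 × 130 × 0.0577 = 2.775 kg/m.
D = 194²/(4π × 918 × 2.775²) = 0.424 m²/day.

0.424 m²/day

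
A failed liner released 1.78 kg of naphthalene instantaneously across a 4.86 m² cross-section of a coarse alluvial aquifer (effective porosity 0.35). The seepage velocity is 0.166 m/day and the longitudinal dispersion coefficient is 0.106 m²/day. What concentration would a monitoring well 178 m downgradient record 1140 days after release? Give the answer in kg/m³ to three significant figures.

For an instantaneous plane source, C(x,t) = M/(n_e·A·√(4πDt)) · exp(−(x−vt)²/(4Dt)), with n_e·A the pore (flow) area.
Plume center vt = 0.166 × 1140 = 189.24 m, so the well at 178 m is 11.24 m upgradient of the peak.
√(4πDt) = 38.97 m, giving peak height M/(n_e·A·√(4πDt)) = 1.78/(0.35 × 4.86 × 38.97) = 0.02685 kg/m³.
(x−vt)²/(4Dt) = (-11.24)²/(4 × 0.106 × 1140) = 0.2614; exp(−0.2614) = 0.7700.
C = 0.02685 × 0.7700 = 0.0207 kg/m³.

0.0207 kg/m³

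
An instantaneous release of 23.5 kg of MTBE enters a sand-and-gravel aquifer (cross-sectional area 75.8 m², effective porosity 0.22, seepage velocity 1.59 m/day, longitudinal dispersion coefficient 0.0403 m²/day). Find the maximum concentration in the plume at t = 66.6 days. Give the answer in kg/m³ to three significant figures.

0.243 kg/m³

The peak of an instantaneous 1D plume sits at x = vt; there the Gaussian factor is 1 and C_max = M/(n_e·A·√(4πDt)), where n_e·A is the pore area the mass is dissolved in.
√(4πDt) = √(4π × 0.0403 × 66.6) = 5.808 m, so C_max = 23.5/(0.22 × 75.8 × 5.808) = 0.243 kg/m³.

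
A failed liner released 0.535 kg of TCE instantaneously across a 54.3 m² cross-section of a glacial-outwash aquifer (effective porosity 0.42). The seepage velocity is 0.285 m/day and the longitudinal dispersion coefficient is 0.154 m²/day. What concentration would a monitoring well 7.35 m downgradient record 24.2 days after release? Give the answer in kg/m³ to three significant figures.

0.00338 kg/m³

For an instantaneous plane source, C(x,t) = M/(n_e·A·√(4πDt)) · exp(−(x−vt)²/(4Dt)), with n_e·A the pore (flow) area.
Plume center vt = 0.285 × 24.2 = 6.897 m, so the well at 7.35 m is 0.453 m downgradient of the peak.
√(4πDt) = 6.843 m, giving peak height M/(n_e·A·√(4πDt)) = 0.535/(0.42 × 54.3 × 6.843) = 0.003428 kg/m³.
(x−vt)²/(4Dt) = (0.453)²/(4 × 0.154 × 24.2) = 0.01377; exp(−0.01377) = 0.9863.
C = 0.003428 × 0.9863 = 0.00338 kg/m³.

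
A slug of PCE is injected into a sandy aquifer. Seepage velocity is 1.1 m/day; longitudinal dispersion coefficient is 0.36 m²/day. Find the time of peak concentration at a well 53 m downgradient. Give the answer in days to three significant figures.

47.9 days

For the 1D instantaneous-source solution, setting ∂C/∂t = 0 at fixed x gives v²t² + 2Dt − x² = 0, so t = (√(D² + v²x²) − D)/v².
√(D² + v²x²) = √(0.36² + 1.1² × 53²) = 58.30; v² = 1.21.
t = (58.30 − 0.36)/1.21 = 47.9 days (vs. the pure-advection estimate x/v = 48.2 d).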